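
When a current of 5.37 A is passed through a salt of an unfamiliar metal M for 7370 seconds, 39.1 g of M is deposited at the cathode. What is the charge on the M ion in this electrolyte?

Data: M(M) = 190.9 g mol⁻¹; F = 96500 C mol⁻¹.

+2

Q = I·t = 5.370 A × 7370.0 s = 39580 C, so n(e⁻) = 39580/96500 = 0.4101 mol.
n(M) deposited = 39.1 / 190.9 = 0.2048 mol.
Electrons per atom = n(e⁻)/n(M) = 0.4101 / 0.2048 = 2.00 ≈ 2, so the ion is M²⁺.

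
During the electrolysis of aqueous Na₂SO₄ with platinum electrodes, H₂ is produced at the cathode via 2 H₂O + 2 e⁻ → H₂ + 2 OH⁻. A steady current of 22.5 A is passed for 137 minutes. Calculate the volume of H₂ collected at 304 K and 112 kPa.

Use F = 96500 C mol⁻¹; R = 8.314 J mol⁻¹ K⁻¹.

21.6 L

Q = I·t = 22.50 A × 8220.0 s = 185000 C.
n(e⁻) = Q/F = 185000 / 96500 = 1.917 mol.
2 electrons are transferred per H₂ molecule, so n(H₂) = 1.917 / 2 = 0.9583 mol.
V = nRT/P = (0.9583 × 8.314 × 304) / (112 × 10³ Pa) = 0.0216 m³ = 21.6 L.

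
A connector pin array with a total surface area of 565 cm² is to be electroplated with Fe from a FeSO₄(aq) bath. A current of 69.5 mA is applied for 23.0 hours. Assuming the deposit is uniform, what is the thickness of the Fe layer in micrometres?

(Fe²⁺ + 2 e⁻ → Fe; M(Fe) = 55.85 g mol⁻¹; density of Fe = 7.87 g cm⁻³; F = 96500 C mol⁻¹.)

3.75 μm

Q = I·t = 0.06950 × 82800 = 5755 C; n(e⁻) = 0.05963 mol.
n(Fe) = n(e⁻)/2 = 0.02982 mol, so m = 0.02982 × 55.85 = 1.665 g.
Volume = m/ρ = 1.665 / 7.87 = 0.2116 cm³.
Thickness = V/A = 0.2116 / 565 = 3.75 × 10⁻⁴ cm = 3.75 μm.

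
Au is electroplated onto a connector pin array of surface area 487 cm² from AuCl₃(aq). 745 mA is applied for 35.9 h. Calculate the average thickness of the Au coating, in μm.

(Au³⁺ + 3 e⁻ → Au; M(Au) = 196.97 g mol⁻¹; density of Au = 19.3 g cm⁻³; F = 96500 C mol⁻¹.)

Q = I·t = 0.7450 × 129240 = 96280 C; n(e⁻) = 0.9978 mol.
n(Au) = n(e⁻)/3 = 0.3326 mol, so m = 0.3326 × 196.97 = 65.51 g.
Volume = m/ρ = 65.51 / 19.3 = 3.394 cm³.
Thickness = V/A = 3.394 / 487 = 0.00697 cm = 69.7 μm.

69.7 μm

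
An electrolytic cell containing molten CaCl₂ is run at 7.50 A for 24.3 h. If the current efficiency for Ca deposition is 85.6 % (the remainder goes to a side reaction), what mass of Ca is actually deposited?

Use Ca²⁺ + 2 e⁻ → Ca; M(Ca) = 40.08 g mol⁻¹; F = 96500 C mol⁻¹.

Q = I·t = 7.500 × 87480 = 656100 C.
n(e⁻) = 656100/96500 = 6.799 mol; theoretically n(Ca) = 6.799/2 = 3.399 mol, m_theo = 136.3 g.
At 85.6 % efficiency, m_actual = 0.856 × 136.3 = 117 g.

117 g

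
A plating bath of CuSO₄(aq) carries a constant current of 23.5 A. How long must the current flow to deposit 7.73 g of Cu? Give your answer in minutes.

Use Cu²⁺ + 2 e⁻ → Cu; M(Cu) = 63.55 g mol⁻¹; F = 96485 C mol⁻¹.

16.6 min

n(Cu) = m/M = 7.73 / 63.55 = 0.1216 mol.
Each Cu atom requires 2 electrons, so n(e⁻) = 2 × 0.1216 = 0.2433 mol.
Q = n(e⁻)·F = 0.2433 × 96485 = 23470 C.
t = Q/I = 23470 / 23.50 A = 998.8 s = 16.6 min.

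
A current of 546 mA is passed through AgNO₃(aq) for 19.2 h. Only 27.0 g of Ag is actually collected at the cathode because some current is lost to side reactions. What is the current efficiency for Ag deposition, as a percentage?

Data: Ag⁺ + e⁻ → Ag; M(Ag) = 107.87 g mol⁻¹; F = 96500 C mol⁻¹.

64.0 %

Q = I·t = 0.5460 × 69120 = 37740 C; n(e⁻) = 37740/96500 = 0.3911 mol.
Theoretical n(Ag) = n(e⁻)/1 = 0.3911 mol, i.e. m_theo = 0.3911 × 107.87 = 42.19 g.
Efficiency = m_actual / m_theo = 27.0 / 42.19 = 64.0 %.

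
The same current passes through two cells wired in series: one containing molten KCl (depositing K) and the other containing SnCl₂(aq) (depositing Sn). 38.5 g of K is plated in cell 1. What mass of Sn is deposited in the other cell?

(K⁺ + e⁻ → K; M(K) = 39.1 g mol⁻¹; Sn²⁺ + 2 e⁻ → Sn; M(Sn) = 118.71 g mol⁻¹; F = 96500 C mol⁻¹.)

n(K) = 38.5 / 39.1 = 0.9847 mol.
Since K⁺ + e⁻ → K, n(e⁻) passed = 1 × 0.9847 = 0.9847 mol.
Cells in series carry the same charge, so the same 0.9847 mol of electrons passes through cell 2.
Sn²⁺ + 2 e⁻ → Sn, so n(Sn) = 0.9847 / 2 = 0.4923 mol.
m(Sn) = 0.4923 × 118.71 = 58.4 g.

58.4 g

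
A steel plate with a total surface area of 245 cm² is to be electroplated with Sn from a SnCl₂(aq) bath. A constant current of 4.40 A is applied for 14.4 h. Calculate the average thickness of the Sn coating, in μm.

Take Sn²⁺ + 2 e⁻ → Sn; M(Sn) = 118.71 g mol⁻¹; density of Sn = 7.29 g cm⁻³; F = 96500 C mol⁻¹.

786 μm

Q = I·t = 4.400 × 51840 = 228100 C; n(e⁻) = 2.364 mol.
n(Sn) = n(e⁻)/2 = 1.182 mol, so m = 1.182 × 118.71 = 140.3 g.
Volume = m/ρ = 140.3 / 7.29 = 19.25 cm³.
Thickness = V/A = 19.25 / 245 = 0.0786 cm = 786 μm.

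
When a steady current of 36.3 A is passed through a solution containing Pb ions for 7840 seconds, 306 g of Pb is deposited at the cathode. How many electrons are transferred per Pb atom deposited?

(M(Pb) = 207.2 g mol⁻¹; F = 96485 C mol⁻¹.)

Q = I·t = 36.30 A × 7840.0 s = 284600 C, so n(e⁻) = 284600/96485 = 2.950 mol.
n(Pb) deposited = 306 / 207.2 = 1.477 mol.
Electrons per atom = n(e⁻)/n(Pb) = 2.950 / 1.477 = 2.00 ≈ 2, so the ion is Pb²⁺.

2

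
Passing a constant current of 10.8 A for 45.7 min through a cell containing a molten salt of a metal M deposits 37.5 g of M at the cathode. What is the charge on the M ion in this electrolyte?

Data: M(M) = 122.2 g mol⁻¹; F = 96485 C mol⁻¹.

+1

Q = I·t = 10.80 A × 2742.0 s = 29610 C, so n(e⁻) = 29610/96485 = 0.3069 mol.
n(M) deposited = 37.5 / 122.2 = 0.3069 mol.
Electrons per atom = n(e⁻)/n(M) = 0.3069 / 0.3069 = 1.00 ≈ 1, so the ion is M⁺.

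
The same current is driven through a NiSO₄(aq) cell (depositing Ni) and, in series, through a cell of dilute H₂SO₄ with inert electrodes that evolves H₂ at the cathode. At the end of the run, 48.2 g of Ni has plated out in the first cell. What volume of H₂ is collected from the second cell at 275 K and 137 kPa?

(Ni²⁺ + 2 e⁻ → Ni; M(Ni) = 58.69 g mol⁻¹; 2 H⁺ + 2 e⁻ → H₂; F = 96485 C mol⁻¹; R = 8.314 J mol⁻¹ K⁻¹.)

n(Ni) = 48.2 / 58.69 = 0.8213 mol, so n(e⁻) = 2 × 0.8213 = 1.643 mol.
The cells are in series, so the same 1.643 mol of electrons passes through the second cell.
2 H⁺ + 2 e⁻ → H₂ — 2 mol e⁻ per mol H₂, so n(H₂) = 1.643/2 = 0.8213 mol.
V = nRT/P = (0.8213 × 8.314 × 275) / (137 × 10³) = 0.0137 m³ = 13.7 L.

13.7 L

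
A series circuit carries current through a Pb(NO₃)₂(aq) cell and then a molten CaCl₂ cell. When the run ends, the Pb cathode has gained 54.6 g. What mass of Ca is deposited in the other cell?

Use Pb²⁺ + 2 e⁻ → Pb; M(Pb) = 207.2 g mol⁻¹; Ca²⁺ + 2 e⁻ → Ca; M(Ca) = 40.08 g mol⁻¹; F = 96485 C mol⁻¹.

10.6 g

n(Pb) = 54.6 / 207.2 = 0.2635 mol.
Since Pb²⁺ + 2 e⁻ → Pb, n(e⁻) passed = 2 × 0.2635 = 0.5270 mol.
Cells in series carry the same charge, so the same 0.5270 mol of electrons passes through cell 2.
Ca²⁺ + 2 e⁻ → Ca, so n(Ca) = 0.5270 / 2 = 0.2635 mol.
m(Ca) = 0.2635 × 40.08 = 10.6 g.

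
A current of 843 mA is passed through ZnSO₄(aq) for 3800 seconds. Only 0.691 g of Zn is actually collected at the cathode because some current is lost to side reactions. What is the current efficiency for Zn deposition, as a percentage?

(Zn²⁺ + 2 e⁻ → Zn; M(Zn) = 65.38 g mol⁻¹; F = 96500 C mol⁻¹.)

Q = I·t = 0.8430 × 3800.0 = 3203 C; n(e⁻) = 3203/96500 = 0.03320 mol.
Theoretical n(Zn) = n(e⁻)/2 = 0.01660 mol, i.e. m_theo = 0.01660 × 65.38 = 1.085 g.
Efficiency = m_actual / m_theo = 0.691 / 1.085 = 63.7 %.

63.7 %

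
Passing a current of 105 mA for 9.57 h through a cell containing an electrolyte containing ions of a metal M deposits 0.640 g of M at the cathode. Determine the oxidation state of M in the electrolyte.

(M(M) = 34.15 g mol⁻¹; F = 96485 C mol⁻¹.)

+2

Q = I·t = 0.1050 A × 34452 s = 3617 C, so n(e⁻) = 3617/96485 = 0.03749 mol.
n(M) deposited = 0.640 / 34.15 = 0.01874 mol.
Electrons per atom = n(e⁻)/n(M) = 0.03749 / 0.01874 = 2.00 ≈ 2, so the ion is M²⁺.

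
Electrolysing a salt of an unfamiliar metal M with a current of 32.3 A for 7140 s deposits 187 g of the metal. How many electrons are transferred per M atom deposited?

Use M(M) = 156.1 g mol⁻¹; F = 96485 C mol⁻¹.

2

Q = I·t = 32.30 A × 7140.0 s = 230600 C, so n(e⁻) = 230600/96485 = 2.390 mol.
n(M) deposited = 187 / 156.1 = 1.198 mol.
Electrons per atom = n(e⁻)/n(M) = 2.390 / 1.198 = 2.00 ≈ 2, so the ion is M²⁺.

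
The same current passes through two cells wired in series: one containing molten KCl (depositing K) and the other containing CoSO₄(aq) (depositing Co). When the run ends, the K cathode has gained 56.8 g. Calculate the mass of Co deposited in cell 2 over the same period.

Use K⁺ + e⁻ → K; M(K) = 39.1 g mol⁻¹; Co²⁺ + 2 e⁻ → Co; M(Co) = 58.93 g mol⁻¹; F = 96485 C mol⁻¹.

n(K) = 56.8 / 39.1 = 1.453 mol.
Since K⁺ + e⁻ → K, n(e⁻) passed = 1 × 1.453 = 1.453 mol.
Cells in series carry the same charge, so the same 1.453 mol of electrons passes through cell 2.
Co²⁺ + 2 e⁻ → Co, so n(Co) = 1.453 / 2 = 0.7263 mol.
m(Co) = 0.7263 × 58.93 = 42.8 g.

42.8 g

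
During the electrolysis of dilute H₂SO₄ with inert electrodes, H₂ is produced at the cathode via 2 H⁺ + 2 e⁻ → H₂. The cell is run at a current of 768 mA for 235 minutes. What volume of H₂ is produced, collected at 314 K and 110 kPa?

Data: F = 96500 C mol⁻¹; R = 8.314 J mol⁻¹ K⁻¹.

1.33 L

Q = I·t = 0.7680 A × 14100 s = 10830 C.
n(e⁻) = Q/F = 10830 / 96500 = 0.1122 mol.
2 electrons are transferred per H₂ molecule, so n(H₂) = 0.1122 / 2 = 0.05611 mol.
V = nRT/P = (0.05611 × 8.314 × 314) / (110 × 10³ Pa) = 0.00133 m³ = 1.33 L.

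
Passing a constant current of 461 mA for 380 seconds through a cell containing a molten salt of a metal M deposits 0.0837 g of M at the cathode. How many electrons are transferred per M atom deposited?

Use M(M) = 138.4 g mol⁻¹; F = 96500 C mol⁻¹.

3

Q = I·t = 0.4610 A × 380.00 s = 175.2 C, so n(e⁻) = 175.2/96500 = 0.001815 mol.
n(M) deposited = 0.0837 / 138.4 = 0.0006048 mol.
Electrons per atom = n(e⁻)/n(M) = 0.001815 / 0.0006048 = 3.00 ≈ 3, so the ion is M³⁺.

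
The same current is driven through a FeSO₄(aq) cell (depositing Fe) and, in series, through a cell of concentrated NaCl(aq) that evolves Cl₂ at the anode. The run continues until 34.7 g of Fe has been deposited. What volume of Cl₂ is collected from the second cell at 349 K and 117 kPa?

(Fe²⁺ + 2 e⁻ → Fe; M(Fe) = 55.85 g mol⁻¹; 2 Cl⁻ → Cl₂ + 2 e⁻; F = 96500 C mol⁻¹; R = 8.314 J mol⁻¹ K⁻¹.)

n(Fe) = 34.7 / 55.85 = 0.6213 mol, so n(e⁻) = 2 × 0.6213 = 1.243 mol.
The cells are in series, so the same 1.243 mol of electrons passes through the second cell.
2 Cl⁻ → Cl₂ + 2 e⁻ — 2 mol e⁻ per mol Cl₂, so n(Cl₂) = 1.243/2 = 0.6213 mol.
V = nRT/P = (0.6213 × 8.314 × 349) / (117 × 10³) = 0.0154 m³ = 15.4 L.

15.4 L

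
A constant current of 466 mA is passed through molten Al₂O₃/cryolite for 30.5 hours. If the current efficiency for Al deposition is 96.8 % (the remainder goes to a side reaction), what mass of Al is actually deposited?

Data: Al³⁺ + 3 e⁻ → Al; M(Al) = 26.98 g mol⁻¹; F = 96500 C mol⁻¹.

Q = I·t = 0.4660 × 109800 = 51170 C.
n(e⁻) = 51170/96500 = 0.5302 mol; theoretically n(Al) = 0.5302/3 = 0.1767 mol, m_theo = 4.768 g.
At 96.8 % efficiency, m_actual = 0.968 × 4.768 = 4.62 g.

4.62 g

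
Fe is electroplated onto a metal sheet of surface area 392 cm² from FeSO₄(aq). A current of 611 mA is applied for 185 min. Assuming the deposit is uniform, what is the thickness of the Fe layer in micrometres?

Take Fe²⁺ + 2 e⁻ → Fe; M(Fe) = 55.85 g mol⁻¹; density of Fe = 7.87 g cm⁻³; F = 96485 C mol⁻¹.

6.36 μm

Q = I·t = 0.6110 × 11100 = 6782 C; n(e⁻) = 0.07029 mol.
n(Fe) = n(e⁻)/2 = 0.03515 mol, so m = 0.03515 × 55.85 = 1.963 g.
Volume = m/ρ = 1.963 / 7.87 = 0.2494 cm³.
Thickness = V/A = 0.2494 / 392 = 6.36 × 10⁻⁴ cm = 6.36 μm.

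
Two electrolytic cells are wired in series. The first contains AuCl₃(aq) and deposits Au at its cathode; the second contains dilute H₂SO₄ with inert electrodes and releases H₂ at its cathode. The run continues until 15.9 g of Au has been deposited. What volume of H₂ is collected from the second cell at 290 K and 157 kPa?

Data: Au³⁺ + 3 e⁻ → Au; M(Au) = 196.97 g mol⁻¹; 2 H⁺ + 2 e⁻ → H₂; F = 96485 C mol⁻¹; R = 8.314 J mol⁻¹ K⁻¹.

1.86 L

n(Au) = 15.9 / 196.97 = 0.08072 mol, so n(e⁻) = 3 × 0.08072 = 0.2422 mol.
The cells are in series, so the same 0.2422 mol of electrons passes through the second cell.
2 H⁺ + 2 e⁻ → H₂ — 2 mol e⁻ per mol H₂, so n(H₂) = 0.2422/2 = 0.1211 mol.
V = nRT/P = (0.1211 × 8.314 × 290) / (157 × 10³) = 0.00186 m³ = 1.86 L.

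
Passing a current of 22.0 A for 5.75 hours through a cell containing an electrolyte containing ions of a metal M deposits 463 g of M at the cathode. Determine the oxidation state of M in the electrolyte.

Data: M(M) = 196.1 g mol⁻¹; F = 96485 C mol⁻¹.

+2

Q = I·t = 22.00 A × 20700 s = 455400 C, so n(e⁻) = 455400/96485 = 4.720 mol.
n(M) deposited = 463 / 196.1 = 2.361 mol.
Electrons per atom = n(e⁻)/n(M) = 4.720 / 2.361 = 2.00 ≈ 2, so the ion is M²⁺.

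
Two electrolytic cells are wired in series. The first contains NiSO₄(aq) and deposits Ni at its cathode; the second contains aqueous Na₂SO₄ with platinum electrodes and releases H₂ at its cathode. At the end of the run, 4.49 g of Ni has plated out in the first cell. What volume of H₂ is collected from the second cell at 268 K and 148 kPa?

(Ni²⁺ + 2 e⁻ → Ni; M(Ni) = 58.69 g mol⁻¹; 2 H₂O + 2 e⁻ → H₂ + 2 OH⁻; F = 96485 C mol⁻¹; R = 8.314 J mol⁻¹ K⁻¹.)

n(Ni) = 4.49 / 58.69 = 0.07650 mol, so n(e⁻) = 2 × 0.07650 = 0.1530 mol.
The cells are in series, so the same 0.1530 mol of electrons passes through the second cell.
2 H₂O + 2 e⁻ → H₂ + 2 OH⁻ — 2 mol e⁻ per mol H₂, so n(H₂) = 0.1530/2 = 0.07650 mol.
V = nRT/P = (0.07650 × 8.314 × 268) / (148 × 10³) = 0.00115 m³ = 1.15 L.

1.15 L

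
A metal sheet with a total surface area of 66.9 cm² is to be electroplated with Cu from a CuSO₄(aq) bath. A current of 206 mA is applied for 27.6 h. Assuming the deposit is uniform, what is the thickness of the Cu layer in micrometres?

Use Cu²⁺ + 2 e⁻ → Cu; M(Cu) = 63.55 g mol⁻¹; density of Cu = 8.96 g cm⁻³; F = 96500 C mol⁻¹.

112 μm

Q = I·t = 0.2060 × 99360 = 20470 C; n(e⁻) = 0.2121 mol.
n(Cu) = n(e⁻)/2 = 0.1061 mol, so m = 0.1061 × 63.55 = 6.740 g.
Volume = m/ρ = 6.740 / 8.96 = 0.7522 cm³.
Thickness = V/A = 0.7522 / 66.9 = 0.0112 cm = 112 μm.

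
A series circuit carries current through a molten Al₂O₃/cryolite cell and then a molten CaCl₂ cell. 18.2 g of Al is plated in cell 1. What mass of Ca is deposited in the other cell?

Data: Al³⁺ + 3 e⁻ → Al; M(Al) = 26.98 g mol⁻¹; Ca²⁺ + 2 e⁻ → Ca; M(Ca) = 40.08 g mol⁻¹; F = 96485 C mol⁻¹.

n(Al) = 18.2 / 26.98 = 0.6746 mol.
Since Al³⁺ + 3 e⁻ → Al, n(e⁻) passed = 3 × 0.6746 = 2.024 mol.
Cells in series carry the same charge, so the same 2.024 mol of electrons passes through cell 2.
Ca²⁺ + 2 e⁻ → Ca, so n(Ca) = 2.024 / 2 = 1.012 mol.
m(Ca) = 1.012 × 40.08 = 40.6 g.

40.6 g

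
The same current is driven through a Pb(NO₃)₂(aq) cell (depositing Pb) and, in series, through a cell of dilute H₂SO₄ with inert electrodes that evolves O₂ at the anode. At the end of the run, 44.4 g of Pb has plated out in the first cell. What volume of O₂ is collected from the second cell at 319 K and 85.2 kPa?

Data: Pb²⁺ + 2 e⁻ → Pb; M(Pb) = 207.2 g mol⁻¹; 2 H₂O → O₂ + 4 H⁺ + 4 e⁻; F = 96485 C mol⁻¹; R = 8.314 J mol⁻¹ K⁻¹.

3.34 L

n(Pb) = 44.4 / 207.2 = 0.2143 mol, so n(e⁻) = 2 × 0.2143 = 0.4286 mol.
The cells are in series, so the same 0.4286 mol of electrons passes through the second cell.
2 H₂O → O₂ + 4 H⁺ + 4 e⁻ — 4 mol e⁻ per mol O₂, so n(O₂) = 0.4286/4 = 0.1071 mol.
V = nRT/P = (0.1071 × 8.314 × 319) / (85.2 × 10³) = 0.00334 m³ = 3.34 L.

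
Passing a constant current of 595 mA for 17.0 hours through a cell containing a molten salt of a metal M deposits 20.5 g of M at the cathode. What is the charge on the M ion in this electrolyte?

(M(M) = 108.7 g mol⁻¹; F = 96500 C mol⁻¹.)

+2

Q = I·t = 0.5950 A × 61200 s = 36410 C, so n(e⁻) = 36410/96500 = 0.3773 mol.
n(M) deposited = 20.5 / 108.7 = 0.1886 mol.
Electrons per atom = n(e⁻)/n(M) = 0.3773 / 0.1886 = 2.00 ≈ 2, so the ion is M²⁺.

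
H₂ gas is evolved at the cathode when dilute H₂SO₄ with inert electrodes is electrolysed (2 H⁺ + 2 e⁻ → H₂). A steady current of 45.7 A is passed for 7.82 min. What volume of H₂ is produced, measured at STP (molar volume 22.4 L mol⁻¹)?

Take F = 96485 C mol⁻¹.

Q = I·t = 45.70 A × 469.20 s = 21440 C.
n(e⁻) = Q/F = 21440 / 96485 = 0.2222 mol.
2 electrons are transferred per H₂ molecule, so n(H₂) = 0.2222 / 2 = 0.1111 mol.
V = n × V_m = 0.1111 × 22.4 = 2.49 L.

2.49 L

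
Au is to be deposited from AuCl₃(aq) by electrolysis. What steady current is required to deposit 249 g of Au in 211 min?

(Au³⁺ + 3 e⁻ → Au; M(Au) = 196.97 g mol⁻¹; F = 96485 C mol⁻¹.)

28.9 A

n(Au) = 249 / 196.97 = 1.264 mol.
n(e⁻) = 3 × 1.264 = 3.792 mol.
Q = n(e⁻)·F = 3.792 × 96485 = 365900 C.
I = Q/t = 365900 / 12660 s = 28.9 A.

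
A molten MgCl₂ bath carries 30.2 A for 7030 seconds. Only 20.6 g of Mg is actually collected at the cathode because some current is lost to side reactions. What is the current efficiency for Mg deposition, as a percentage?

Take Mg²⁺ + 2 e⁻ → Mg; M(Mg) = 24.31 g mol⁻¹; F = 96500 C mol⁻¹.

77.0 %

Q = I·t = 30.20 × 7030.0 = 212300 C; n(e⁻) = 212300/96500 = 2.200 mol.
Theoretical n(Mg) = n(e⁻)/2 = 1.100 mol, i.e. m_theo = 1.100 × 24.31 = 26.74 g.
Efficiency = m_actual / m_theo = 20.6 / 26.74 = 77.0 %.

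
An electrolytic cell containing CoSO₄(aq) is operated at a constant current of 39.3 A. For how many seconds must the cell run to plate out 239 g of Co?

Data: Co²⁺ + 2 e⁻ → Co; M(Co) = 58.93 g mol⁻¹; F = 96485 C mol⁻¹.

n(Co) = m/M = 239 / 58.93 = 4.056 mol.
Each Co atom requires 2 electrons, so n(e⁻) = 2 × 4.056 = 8.111 mol.
Q = n(e⁻)·F = 8.111 × 96485 = 782600 C.
t = Q/I = 782600 / 39.30 A = 19910 s.

19900 s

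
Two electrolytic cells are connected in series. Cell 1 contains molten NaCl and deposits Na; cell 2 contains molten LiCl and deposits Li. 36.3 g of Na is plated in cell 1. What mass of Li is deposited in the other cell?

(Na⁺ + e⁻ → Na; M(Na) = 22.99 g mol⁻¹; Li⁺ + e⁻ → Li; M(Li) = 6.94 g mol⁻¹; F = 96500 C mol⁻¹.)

n(Na) = 36.3 / 22.99 = 1.579 mol.
Since Na⁺ + e⁻ → Na, n(e⁻) passed = 1 × 1.579 = 1.579 mol.
Cells in series carry the same charge, so the same 1.579 mol of electrons passes through cell 2.
Li⁺ + e⁻ → Li, so n(Li) = 1.579 / 1 = 1.579 mol.
m(Li) = 1.579 × 6.94 = 11.0 g.

11.0 g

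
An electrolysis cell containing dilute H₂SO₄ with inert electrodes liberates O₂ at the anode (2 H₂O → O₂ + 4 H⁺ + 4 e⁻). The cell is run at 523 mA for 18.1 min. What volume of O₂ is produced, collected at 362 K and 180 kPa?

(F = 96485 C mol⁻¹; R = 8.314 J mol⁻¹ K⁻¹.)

Q = I·t = 0.5230 A × 1086.0 s = 568.0 C.
n(e⁻) = Q/F = 568.0 / 96485 = 0.005887 mol.
4 electrons are transferred per O₂ molecule, so n(O₂) = 0.005887 / 4 = 0.001472 mol.
V = nRT/P = (0.001472 × 8.314 × 362) / (180 × 10³ Pa) = 2.46 × 10⁻⁵ m³ = 0.0246 L.

0.0246 L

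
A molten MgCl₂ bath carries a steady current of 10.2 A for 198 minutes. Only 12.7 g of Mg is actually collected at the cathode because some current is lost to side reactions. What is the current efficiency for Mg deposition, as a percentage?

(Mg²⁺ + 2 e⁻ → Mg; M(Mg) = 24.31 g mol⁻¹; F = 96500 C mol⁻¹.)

83.2 %

Q = I·t = 10.20 × 11880 = 121200 C; n(e⁻) = 121200/96500 = 1.256 mol.
Theoretical n(Mg) = n(e⁻)/2 = 0.6279 mol, i.e. m_theo = 0.6279 × 24.31 = 15.26 g.
Efficiency = m_actual / m_theo = 12.7 / 15.26 = 83.2 %.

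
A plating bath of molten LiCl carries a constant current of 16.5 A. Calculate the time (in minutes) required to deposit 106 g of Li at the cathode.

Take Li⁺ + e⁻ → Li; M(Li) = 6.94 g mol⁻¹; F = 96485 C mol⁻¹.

1490 min

n(Li) = m/M = 106 / 6.94 = 15.27 mol.
Each Li atom requires 1 electron, so n(e⁻) = 1 × 15.27 = 15.27 mol.
Q = n(e⁻)·F = 15.27 × 96485 = 1474000 C.
t = Q/I = 1474000 / 16.50 A = 89310 s = 1490 min.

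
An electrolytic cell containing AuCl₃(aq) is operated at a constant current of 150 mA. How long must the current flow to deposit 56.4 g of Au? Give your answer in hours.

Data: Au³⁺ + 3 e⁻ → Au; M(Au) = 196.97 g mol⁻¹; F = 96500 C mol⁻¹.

154 h

n(Au) = m/M = 56.4 / 196.97 = 0.2863 mol.
Each Au atom requires 3 electrons, so n(e⁻) = 3 × 0.2863 = 0.8590 mol.
Q = n(e⁻)·F = 0.8590 × 96500 = 82890 C.
t = Q/I = 82890 / 0.1500 A = 552600 s = 154 h.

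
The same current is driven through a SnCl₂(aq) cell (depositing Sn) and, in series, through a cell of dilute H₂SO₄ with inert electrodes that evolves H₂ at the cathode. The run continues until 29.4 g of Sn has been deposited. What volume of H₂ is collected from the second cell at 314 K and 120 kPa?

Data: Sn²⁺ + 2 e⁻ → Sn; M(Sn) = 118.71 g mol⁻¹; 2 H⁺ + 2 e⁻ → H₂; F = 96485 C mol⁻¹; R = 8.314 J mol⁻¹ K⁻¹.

n(Sn) = 29.4 / 118.71 = 0.2477 mol, so n(e⁻) = 2 × 0.2477 = 0.4953 mol.
The cells are in series, so the same 0.4953 mol of electrons passes through the second cell.
2 H⁺ + 2 e⁻ → H₂ — 2 mol e⁻ per mol H₂, so n(H₂) = 0.4953/2 = 0.2477 mol.
V = nRT/P = (0.2477 × 8.314 × 314) / (120 × 10³) = 0.00539 m³ = 5.39 L.

5.39 L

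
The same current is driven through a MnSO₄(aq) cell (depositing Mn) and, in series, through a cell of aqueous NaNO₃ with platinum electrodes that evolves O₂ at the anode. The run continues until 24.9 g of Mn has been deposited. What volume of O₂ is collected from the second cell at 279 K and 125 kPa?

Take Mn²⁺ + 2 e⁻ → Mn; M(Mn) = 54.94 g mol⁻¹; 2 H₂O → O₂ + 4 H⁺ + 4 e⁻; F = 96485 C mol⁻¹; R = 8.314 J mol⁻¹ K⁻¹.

4.21 L

n(Mn) = 24.9 / 54.94 = 0.4532 mol, so n(e⁻) = 2 × 0.4532 = 0.9064 mol.
The cells are in series, so the same 0.9064 mol of electrons passes through the second cell.
2 H₂O → O₂ + 4 H⁺ + 4 e⁻ — 4 mol e⁻ per mol O₂, so n(O₂) = 0.9064/4 = 0.2266 mol.
V = nRT/P = (0.2266 × 8.314 × 279) / (125 × 10³) = 0.00421 m³ = 4.21 L.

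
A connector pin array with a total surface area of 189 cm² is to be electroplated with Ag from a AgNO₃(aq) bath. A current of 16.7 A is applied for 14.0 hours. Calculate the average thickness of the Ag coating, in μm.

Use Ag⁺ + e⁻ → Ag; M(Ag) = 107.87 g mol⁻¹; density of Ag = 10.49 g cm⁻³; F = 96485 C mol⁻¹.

Q = I·t = 16.70 × 50400 = 841700 C; n(e⁻) = 8.723 mol.
n(Ag) = n(e⁻)/1 = 8.723 mol, so m = 8.723 × 107.87 = 941.0 g.
Volume = m/ρ = 941.0 / 10.49 = 89.70 cm³.
Thickness = V/A = 89.70 / 189 = 0.475 cm = 4750 μm.

4750 μm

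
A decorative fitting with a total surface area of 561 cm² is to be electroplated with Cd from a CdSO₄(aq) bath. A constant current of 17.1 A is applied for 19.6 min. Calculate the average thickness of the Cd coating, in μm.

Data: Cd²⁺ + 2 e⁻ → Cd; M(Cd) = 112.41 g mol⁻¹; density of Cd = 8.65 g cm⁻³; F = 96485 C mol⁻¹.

24.1 μm

Q = I·t = 17.10 × 1176.0 = 20110 C; n(e⁻) = 0.2084 mol.
n(Cd) = n(e⁻)/2 = 0.1042 mol, so m = 0.1042 × 112.41 = 11.71 g.
Volume = m/ρ = 11.71 / 8.65 = 1.354 cm³.
Thickness = V/A = 1.354 / 561 = 0.00241 cm = 24.1 μm.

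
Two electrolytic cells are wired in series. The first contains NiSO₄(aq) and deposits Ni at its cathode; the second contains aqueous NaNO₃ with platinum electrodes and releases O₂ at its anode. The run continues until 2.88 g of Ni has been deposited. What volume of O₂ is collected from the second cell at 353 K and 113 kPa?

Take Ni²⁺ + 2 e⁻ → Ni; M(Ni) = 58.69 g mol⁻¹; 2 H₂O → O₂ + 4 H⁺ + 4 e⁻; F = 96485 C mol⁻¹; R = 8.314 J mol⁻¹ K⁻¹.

n(Ni) = 2.88 / 58.69 = 0.04907 mol, so n(e⁻) = 2 × 0.04907 = 0.09814 mol.
The cells are in series, so the same 0.09814 mol of electrons passes through the second cell.
2 H₂O → O₂ + 4 H⁺ + 4 e⁻ — 4 mol e⁻ per mol O₂, so n(O₂) = 0.09814/4 = 0.02454 mol.
V = nRT/P = (0.02454 × 8.314 × 353) / (113 × 10³) = 6.37 × 10⁻⁴ m³ = 0.637 L.

0.637 L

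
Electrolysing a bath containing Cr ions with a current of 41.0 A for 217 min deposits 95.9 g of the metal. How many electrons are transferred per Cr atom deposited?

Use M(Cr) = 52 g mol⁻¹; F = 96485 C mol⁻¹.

3

Q = I·t = 41.00 A × 13020 s = 533800 C, so n(e⁻) = 533800/96485 = 5.533 mol.
n(Cr) deposited = 95.9 / 52 = 1.844 mol.
Electrons per atom = n(e⁻)/n(Cr) = 5.533 / 1.844 = 3.00 ≈ 3, so the ion is Cr³⁺.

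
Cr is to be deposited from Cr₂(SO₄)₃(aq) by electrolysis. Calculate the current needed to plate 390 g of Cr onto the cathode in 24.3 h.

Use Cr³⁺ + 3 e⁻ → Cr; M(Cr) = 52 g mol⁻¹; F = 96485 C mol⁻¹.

24.8 A

n(Cr) = 390 / 52 = 7.500 mol.
n(e⁻) = 3 × 7.500 = 22.50 mol.
Q = n(e⁻)·F = 22.50 × 96485 = 2171000 C.
I = Q/t = 2171000 / 87480 s = 24.8 A.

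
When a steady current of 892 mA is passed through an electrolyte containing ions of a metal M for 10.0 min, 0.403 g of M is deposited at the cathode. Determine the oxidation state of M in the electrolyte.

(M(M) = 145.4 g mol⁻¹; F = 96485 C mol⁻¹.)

Q = I·t = 0.8920 A × 600.00 s = 535.2 C, so n(e⁻) = 535.2/96485 = 0.005547 mol.
n(M) deposited = 0.403 / 145.4 = 0.002772 mol.
Electrons per atom = n(e⁻)/n(M) = 0.005547 / 0.002772 = 2.00 ≈ 2, so the ion is M²⁺.

+2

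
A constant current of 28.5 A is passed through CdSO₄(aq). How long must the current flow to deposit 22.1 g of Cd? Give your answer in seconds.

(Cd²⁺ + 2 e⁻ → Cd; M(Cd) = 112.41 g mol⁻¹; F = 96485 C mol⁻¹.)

n(Cd) = m/M = 22.1 / 112.41 = 0.1966 mol.
Each Cd atom requires 2 electrons, so n(e⁻) = 2 × 0.1966 = 0.3932 mol.
Q = n(e⁻)·F = 0.3932 × 96485 = 37940 C.
t = Q/I = 37940 / 28.50 A = 1331 s.

1330 s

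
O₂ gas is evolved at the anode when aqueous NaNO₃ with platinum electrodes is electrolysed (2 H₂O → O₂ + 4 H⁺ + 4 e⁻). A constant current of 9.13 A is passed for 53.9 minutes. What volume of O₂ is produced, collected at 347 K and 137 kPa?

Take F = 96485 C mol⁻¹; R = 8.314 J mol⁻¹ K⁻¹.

1.61 L

Q = I·t = 9.130 A × 3234.0 s = 29530 C.
n(e⁻) = Q/F = 29530 / 96485 = 0.3060 mol.
4 electrons are transferred per O₂ molecule, so n(O₂) = 0.3060 / 4 = 0.07651 mol.
V = nRT/P = (0.07651 × 8.314 × 347) / (137 × 10³ Pa) = 0.00161 m³ = 1.61 L.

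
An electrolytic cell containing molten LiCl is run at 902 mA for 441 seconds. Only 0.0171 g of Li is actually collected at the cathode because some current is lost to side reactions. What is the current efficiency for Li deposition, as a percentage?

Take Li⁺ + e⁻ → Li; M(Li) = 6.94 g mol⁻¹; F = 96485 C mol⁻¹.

Q = I·t = 0.9020 × 441.00 = 397.8 C; n(e⁻) = 397.8/96485 = 0.004123 mol.
Theoretical n(Li) = n(e⁻)/1 = 0.004123 mol, i.e. m_theo = 0.004123 × 6.94 = 0.02861 g.
Efficiency = m_actual / m_theo = 0.0171 / 0.02861 = 59.8 %.

59.8 %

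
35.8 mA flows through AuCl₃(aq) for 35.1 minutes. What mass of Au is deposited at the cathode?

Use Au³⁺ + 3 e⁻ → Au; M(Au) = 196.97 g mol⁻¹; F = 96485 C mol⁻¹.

Q = I·t = 0.03580 A × 2106.0 s = 75.39 C.
n(e⁻) = Q/F = 75.39 / 96485 = 0.0007814 mol.
Au³⁺ + 3 e⁻ → Au, so n(Au) = n(e⁻)/3 = 0.0002605 mol.
m = n·M = 0.0002605 × 196.97 = 0.0513 g.

0.0513 g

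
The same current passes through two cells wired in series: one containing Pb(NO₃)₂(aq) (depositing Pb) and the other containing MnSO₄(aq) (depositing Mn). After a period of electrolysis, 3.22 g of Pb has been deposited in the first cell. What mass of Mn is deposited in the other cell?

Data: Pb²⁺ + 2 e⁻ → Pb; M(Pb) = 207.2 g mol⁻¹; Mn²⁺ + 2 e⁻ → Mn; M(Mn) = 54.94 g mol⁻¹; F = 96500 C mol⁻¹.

n(Pb) = 3.22 / 207.2 = 0.01554 mol.
Since Pb²⁺ + 2 e⁻ → Pb, n(e⁻) passed = 2 × 0.01554 = 0.03108 mol.
Cells in series carry the same charge, so the same 0.03108 mol of electrons passes through cell 2.
Mn²⁺ + 2 e⁻ → Mn, so n(Mn) = 0.03108 / 2 = 0.01554 mol.
m(Mn) = 0.01554 × 54.94 = 0.854 g.

0.854 g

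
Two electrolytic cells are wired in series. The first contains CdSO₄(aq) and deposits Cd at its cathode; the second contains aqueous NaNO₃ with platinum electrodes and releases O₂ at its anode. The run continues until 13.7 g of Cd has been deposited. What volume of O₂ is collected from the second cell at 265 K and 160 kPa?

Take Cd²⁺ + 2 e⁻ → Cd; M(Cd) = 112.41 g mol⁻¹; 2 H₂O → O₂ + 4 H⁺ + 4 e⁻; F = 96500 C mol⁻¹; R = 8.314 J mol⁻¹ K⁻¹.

0.839 L

n(Cd) = 13.7 / 112.41 = 0.1219 mol, so n(e⁻) = 2 × 0.1219 = 0.2438 mol.
The cells are in series, so the same 0.2438 mol of electrons passes through the second cell.
2 H₂O → O₂ + 4 H⁺ + 4 e⁻ — 4 mol e⁻ per mol O₂, so n(O₂) = 0.2438/4 = 0.06094 mol.
V = nRT/P = (0.06094 × 8.314 × 265) / (160 × 10³) = 8.39 × 10⁻⁴ m³ = 0.839 L.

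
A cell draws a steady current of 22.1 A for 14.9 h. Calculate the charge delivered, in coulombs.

1.19 × 10⁶ C

Q = I·t = 22.10 A × 53640 s = 1.19 × 10⁶ C.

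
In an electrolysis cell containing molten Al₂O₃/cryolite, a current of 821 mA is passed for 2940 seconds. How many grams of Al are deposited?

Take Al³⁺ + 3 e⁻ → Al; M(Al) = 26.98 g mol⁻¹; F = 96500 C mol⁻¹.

0.225 g

Q = I·t = 0.8210 A × 2940.0 s = 2414 C.
n(e⁻) = Q/F = 2414 / 96500 = 0.02501 mol.
Al³⁺ + 3 e⁻ → Al, so n(Al) = n(e⁻)/3 = 0.008338 mol.
m = n·M = 0.008338 × 26.98 = 0.225 g.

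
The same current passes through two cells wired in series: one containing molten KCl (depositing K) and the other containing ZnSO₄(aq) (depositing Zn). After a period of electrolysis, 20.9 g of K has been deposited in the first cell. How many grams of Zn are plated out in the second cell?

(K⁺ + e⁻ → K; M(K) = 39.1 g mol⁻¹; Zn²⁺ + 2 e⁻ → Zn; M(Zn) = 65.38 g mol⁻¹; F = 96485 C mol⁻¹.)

17.5 g

n(K) = 20.9 / 39.1 = 0.5345 mol.
Since K⁺ + e⁻ → K, n(e⁻) passed = 1 × 0.5345 = 0.5345 mol.
Cells in series carry the same charge, so the same 0.5345 mol of electrons passes through cell 2.
Zn²⁺ + 2 e⁻ → Zn, so n(Zn) = 0.5345 / 2 = 0.2673 mol.
m(Zn) = 0.2673 × 65.38 = 17.5 g.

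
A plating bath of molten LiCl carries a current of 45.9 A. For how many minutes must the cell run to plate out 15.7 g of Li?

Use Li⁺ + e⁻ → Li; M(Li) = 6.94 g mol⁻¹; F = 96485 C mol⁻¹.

n(Li) = m/M = 15.7 / 6.94 = 2.262 mol.
Each Li atom requires 1 electron, so n(e⁻) = 1 × 2.262 = 2.262 mol.
Q = n(e⁻)·F = 2.262 × 96485 = 218300 C.
t = Q/I = 218300 / 45.90 A = 4755 s = 79.3 min.

79.3 min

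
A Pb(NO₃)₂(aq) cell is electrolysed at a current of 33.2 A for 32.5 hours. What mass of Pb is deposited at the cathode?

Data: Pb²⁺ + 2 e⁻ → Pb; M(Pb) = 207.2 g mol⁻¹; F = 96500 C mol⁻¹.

4170 g

Q = I·t = 33.20 A × 117000 s = 3884000 C.
n(e⁻) = Q/F = 3884000 / 96500 = 40.25 mol.
Pb²⁺ + 2 e⁻ → Pb, so n(Pb) = n(e⁻)/2 = 20.13 mol.
m = n·M = 20.13 × 207.2 = 4170 g.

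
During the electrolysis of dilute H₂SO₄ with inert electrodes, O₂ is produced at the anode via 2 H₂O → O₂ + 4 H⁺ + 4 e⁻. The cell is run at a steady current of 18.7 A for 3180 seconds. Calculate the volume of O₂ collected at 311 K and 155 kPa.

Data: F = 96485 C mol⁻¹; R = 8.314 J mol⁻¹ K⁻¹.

2.57 L

Q = I·t = 18.70 A × 3180.0 s = 59470 C.
n(e⁻) = Q/F = 59470 / 96485 = 0.6163 mol.
4 electrons are transferred per O₂ molecule, so n(O₂) = 0.6163 / 4 = 0.1541 mol.
V = nRT/P = (0.1541 × 8.314 × 311) / (155 × 10³ Pa) = 0.00257 m³ = 2.57 L.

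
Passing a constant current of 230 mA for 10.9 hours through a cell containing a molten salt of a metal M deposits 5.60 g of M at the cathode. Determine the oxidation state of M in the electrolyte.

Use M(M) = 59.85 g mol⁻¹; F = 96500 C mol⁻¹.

Q = I·t = 0.2300 A × 39240 s = 9025 C, so n(e⁻) = 9025/96500 = 0.09353 mol.
n(M) deposited = 5.60 / 59.85 = 0.09357 mol.
Electrons per atom = n(e⁻)/n(M) = 0.09353 / 0.09357 = 1.00 ≈ 1, so the ion is M⁺.

+1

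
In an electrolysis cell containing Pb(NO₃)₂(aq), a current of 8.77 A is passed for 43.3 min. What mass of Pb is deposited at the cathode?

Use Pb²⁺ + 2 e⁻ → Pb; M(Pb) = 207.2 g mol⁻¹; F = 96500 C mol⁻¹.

24.5 g

Q = I·t = 8.770 A × 2598.0 s = 22780 C.
n(e⁻) = Q/F = 22780 / 96500 = 0.2361 mol.
Pb²⁺ + 2 e⁻ → Pb, so n(Pb) = n(e⁻)/2 = 0.1181 mol.
m = n·M = 0.1181 × 207.2 = 24.5 g.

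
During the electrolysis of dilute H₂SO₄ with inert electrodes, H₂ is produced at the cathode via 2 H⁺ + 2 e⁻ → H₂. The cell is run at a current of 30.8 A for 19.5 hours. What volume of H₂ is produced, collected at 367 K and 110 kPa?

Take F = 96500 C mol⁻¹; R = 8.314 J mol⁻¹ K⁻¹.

311 L

Q = I·t = 30.80 A × 70200 s = 2162000 C.
n(e⁻) = Q/F = 2162000 / 96500 = 22.41 mol.
2 electrons are transferred per H₂ molecule, so n(H₂) = 22.41 / 2 = 11.20 mol.
V = nRT/P = (11.20 × 8.314 × 367) / (110 × 10³ Pa) = 0.311 m³ = 311 L.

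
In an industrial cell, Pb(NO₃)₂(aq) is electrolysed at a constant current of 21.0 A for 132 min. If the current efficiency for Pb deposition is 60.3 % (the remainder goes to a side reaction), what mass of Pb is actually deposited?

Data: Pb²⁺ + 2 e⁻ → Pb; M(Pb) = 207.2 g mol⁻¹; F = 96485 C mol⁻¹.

108 g

Q = I·t = 21.00 × 7920.0 = 166300 C.
n(e⁻) = 166300/96485 = 1.724 mol; theoretically n(Pb) = 1.724/2 = 0.8619 mol, m_theo = 178.6 g.
At 60.3 % efficiency, m_actual = 0.603 × 178.6 = 108 g.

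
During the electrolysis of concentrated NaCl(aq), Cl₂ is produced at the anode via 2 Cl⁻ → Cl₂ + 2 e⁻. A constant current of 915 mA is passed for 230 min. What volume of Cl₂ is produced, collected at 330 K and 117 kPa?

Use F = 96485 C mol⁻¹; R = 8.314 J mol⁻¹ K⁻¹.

1.53 L

Q = I·t = 0.9150 A × 13800 s = 12630 C.
n(e⁻) = Q/F = 12630 / 96485 = 0.1309 mol.
2 electrons are transferred per Cl₂ molecule, so n(Cl₂) = 0.1309 / 2 = 0.06544 mol.
V = nRT/P = (0.06544 × 8.314 × 330) / (117 × 10³ Pa) = 0.00153 m³ = 1.53 L.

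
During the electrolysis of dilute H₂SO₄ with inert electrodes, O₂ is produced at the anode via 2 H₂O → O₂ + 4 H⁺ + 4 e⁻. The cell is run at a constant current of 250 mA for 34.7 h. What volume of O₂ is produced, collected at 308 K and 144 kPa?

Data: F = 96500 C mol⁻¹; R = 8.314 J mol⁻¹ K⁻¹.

1.44 L

Q = I·t = 0.2500 A × 124920 s = 31230 C.
n(e⁻) = Q/F = 31230 / 96500 = 0.3236 mol.
4 electrons are transferred per O₂ molecule, so n(O₂) = 0.3236 / 4 = 0.08091 mol.
V = nRT/P = (0.08091 × 8.314 × 308) / (144 × 10³ Pa) = 0.00144 m³ = 1.44 L.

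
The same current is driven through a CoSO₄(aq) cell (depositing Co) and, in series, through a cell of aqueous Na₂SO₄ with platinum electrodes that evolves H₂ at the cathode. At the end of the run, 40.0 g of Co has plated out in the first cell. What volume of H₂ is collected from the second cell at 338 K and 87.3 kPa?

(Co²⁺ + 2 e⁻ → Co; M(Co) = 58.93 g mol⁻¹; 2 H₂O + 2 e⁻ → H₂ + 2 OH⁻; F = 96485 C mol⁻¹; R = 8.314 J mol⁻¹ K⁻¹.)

n(Co) = 40.0 / 58.93 = 0.6788 mol, so n(e⁻) = 2 × 0.6788 = 1.358 mol.
The cells are in series, so the same 1.358 mol of electrons passes through the second cell.
2 H₂O + 2 e⁻ → H₂ + 2 OH⁻ — 2 mol e⁻ per mol H₂, so n(H₂) = 1.358/2 = 0.6788 mol.
V = nRT/P = (0.6788 × 8.314 × 338) / (87.3 × 10³) = 0.0218 m³ = 21.8 L.

21.8 L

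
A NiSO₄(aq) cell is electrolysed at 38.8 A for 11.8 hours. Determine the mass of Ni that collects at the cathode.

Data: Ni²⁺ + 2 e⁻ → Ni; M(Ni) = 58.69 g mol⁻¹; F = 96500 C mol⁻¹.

Q = I·t = 38.80 A × 42480 s = 1648000 C.
n(e⁻) = Q/F = 1648000 / 96500 = 17.08 mol.
Ni²⁺ + 2 e⁻ → Ni, so n(Ni) = n(e⁻)/2 = 8.540 mol.
m = n·M = 8.540 × 58.69 = 501 g.

501 g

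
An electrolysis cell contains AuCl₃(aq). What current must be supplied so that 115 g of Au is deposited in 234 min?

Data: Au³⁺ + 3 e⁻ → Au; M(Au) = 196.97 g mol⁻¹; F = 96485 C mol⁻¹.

n(Au) = 115 / 196.97 = 0.5838 mol.
n(e⁻) = 3 × 0.5838 = 1.752 mol.
Q = n(e⁻)·F = 1.752 × 96485 = 169000 C.
I = Q/t = 169000 / 14040 s = 12.0 A.

12.0 A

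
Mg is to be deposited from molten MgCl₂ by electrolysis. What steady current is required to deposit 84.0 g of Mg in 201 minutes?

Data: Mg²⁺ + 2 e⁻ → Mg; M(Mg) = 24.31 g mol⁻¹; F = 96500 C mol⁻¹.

55.3 A

n(Mg) = 84.0 / 24.31 = 3.455 mol.
n(e⁻) = 2 × 3.455 = 6.911 mol.
Q = n(e⁻)·F = 6.911 × 96500 = 666900 C.
I = Q/t = 666900 / 12060 s = 55.3 A.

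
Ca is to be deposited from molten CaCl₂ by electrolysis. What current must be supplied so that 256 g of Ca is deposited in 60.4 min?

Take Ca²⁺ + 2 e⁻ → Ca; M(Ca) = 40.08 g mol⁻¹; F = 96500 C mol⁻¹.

340 A

n(Ca) = 256 / 40.08 = 6.387 mol.
n(e⁻) = 2 × 6.387 = 12.77 mol.
Q = n(e⁻)·F = 12.77 × 96500 = 1233000 C.
I = Q/t = 1233000 / 3624.0 s = 340 A.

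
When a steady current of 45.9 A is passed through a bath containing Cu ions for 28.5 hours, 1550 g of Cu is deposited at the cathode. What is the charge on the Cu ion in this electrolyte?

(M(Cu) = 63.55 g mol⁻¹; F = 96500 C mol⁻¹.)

+2

Q = I·t = 45.90 A × 102600 s = 4709000 C, so n(e⁻) = 4709000/96500 = 48.80 mol.
n(Cu) deposited = 1550 / 63.55 = 24.39 mol.
Electrons per atom = n(e⁻)/n(Cu) = 48.80 / 24.39 = 2.00 ≈ 2, so the ion is Cu²⁺.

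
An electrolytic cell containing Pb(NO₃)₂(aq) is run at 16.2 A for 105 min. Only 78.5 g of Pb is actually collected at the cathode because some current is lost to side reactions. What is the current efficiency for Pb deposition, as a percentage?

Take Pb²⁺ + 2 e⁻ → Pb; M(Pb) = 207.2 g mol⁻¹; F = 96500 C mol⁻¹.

71.6 %

Q = I·t = 16.20 × 6300.0 = 102100 C; n(e⁻) = 102100/96500 = 1.058 mol.
Theoretical n(Pb) = n(e⁻)/2 = 0.5288 mol, i.e. m_theo = 0.5288 × 207.2 = 109.6 g.
Efficiency = m_actual / m_theo = 78.5 / 109.6 = 71.6 %.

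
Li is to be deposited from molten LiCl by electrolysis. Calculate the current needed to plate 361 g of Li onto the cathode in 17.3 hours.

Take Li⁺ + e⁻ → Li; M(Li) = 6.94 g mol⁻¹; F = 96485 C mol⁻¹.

80.6 A

n(Li) = 361 / 6.94 = 52.02 mol.
n(e⁻) = 1 × 52.02 = 52.02 mol.
Q = n(e⁻)·F = 52.02 × 96485 = 5019000 C.
I = Q/t = 5019000 / 62280 s = 80.6 A.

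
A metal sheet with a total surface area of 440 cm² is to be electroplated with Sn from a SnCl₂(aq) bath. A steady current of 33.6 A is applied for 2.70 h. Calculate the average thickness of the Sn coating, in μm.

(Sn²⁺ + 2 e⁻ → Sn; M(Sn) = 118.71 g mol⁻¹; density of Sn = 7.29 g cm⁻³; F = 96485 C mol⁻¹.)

Q = I·t = 33.60 × 9720.0 = 326600 C; n(e⁻) = 3.385 mol.
n(Sn) = n(e⁻)/2 = 1.692 mol, so m = 1.692 × 118.71 = 200.9 g.
Volume = m/ρ = 200.9 / 7.29 = 27.56 cm³.
Thickness = V/A = 27.56 / 440 = 0.0626 cm = 626 μm.

626 μm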